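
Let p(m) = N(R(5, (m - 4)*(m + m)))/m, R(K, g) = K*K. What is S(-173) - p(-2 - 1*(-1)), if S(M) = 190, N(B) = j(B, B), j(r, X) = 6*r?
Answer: 340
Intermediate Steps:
R(K, g) = K²
N(B) = 6*B
p(m) = 150/m (p(m) = (6*5²)/m = (6*25)/m = 150/m)
S(-173) - p(-2 - 1*(-1)) = 190 - 150/(-2 - 1*(-1)) = 190 - 150/(-2 + 1) = 190 - 150/(-1) = 190 - 150*(-1) = 190 - 1*(-150) = 190 + 150 = 340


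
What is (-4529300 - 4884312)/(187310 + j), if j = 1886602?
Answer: -2353403/518478 ≈ -4.5391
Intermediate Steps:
(-4529300 - 4884312)/(187310 + j) = (-4529300 - 4884312)/(187310 + 1886602) = -9413612/2073912 = -9413612*1/2073912 = -2353403/518478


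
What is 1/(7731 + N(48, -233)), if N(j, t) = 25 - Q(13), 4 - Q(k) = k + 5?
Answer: 1/7770 ≈ 0.00012870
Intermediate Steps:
Q(k) = -1 - k (Q(k) = 4 - (k + 5) = 4 - (5 + k) = 4 + (-5 - k) = -1 - k)
N(j, t) = 39 (N(j, t) = 25 - (-1 - 1*13) = 25 - (-1 - 13) = 25 - 1*(-14) = 25 + 14 = 39)
1/(7731 + N(48, -233)) = 1/(7731 + 39) = 1/7770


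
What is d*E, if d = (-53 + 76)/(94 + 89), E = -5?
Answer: -115/183 ≈ -0.62842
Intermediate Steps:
d = 23/183 ≈ 0.12568
d*E = (23/183)*(-5) = -115/183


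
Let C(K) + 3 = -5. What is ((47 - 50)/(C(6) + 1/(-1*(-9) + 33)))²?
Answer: 15876/112225 ≈ 0.14147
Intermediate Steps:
C(K) = -8 (C(K) = -3 - 5 = -8)
((47 - 50)/(C(6) + 1/(-1*(-9) + 33)))² = ((47 - 50)/(-8 + 1/(-1*(-9) + 33)))² = (-3/(-8 + 1/(9 + 33)))² = (-3/(-8 + 1/42))² = (-3/(-335/42))² = (-3*(-42/335))² = (126/335)² = 15876/112225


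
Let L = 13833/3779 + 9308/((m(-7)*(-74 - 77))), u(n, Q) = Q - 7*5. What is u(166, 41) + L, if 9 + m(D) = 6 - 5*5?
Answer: 47381632/3994403 ≈ 11.862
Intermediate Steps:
m(D) = -28 (m(D) = -9 + (6 - 5*5) = -9 + (6 - 25) = -9 - 19 = -28)
u(n, Q) = -35 + Q (u(n, Q) = Q - 35 = -35 + Q)
L = 23415214/3994403 (L = 13833/3779 + 9308/((-28*(-74 - 77))) = 13833*(1/3779) + 9308/((-28*(-151))) = 13833/3779 + 9308/4228 = 13833/3779 + 9308*(1/4228) = 13833/3779 + 2327/1057 = 23415214/3994403 ≈ 5.8620)
u(166, 41) + L = (-35 + 41) + 23415214/3994403 = 6 + 23415214/3994403 = 47381632/3994403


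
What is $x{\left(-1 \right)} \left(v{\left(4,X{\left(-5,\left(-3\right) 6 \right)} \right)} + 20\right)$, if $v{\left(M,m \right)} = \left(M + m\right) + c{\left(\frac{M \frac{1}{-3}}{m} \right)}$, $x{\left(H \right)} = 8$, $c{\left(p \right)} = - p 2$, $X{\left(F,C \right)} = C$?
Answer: $\frac{1264}{27} \approx 46.815$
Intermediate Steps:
$c{\left(p \right)} = - 2 p$
$v{\left(M,m \right)} = M + m + \frac{2 M}{3 m}$ ($v{\left(M,m \right)} = \left(M + m\right) - 2 \frac{M \frac{1}{-3}}{m} = \left(M + m\right) - 2 \frac{M \left(- \frac{1}{3}\right)}{m} = \left(M + m\right) - 2 \frac{\left(- \frac{1}{3}\right) M}{m} = \left(M + m\right) - 2 \left(- \frac{M}{3 m}\right) = \left(M + m\right) + \frac{2 M}{3 m} = M + m + \frac{2 M}{3 m}$)
$x{\left(-1 \right)} \left(v{\left(4,X{\left(-5,\left(-3\right) 6 \right)} \right)} + 20\right) = 8 \left(\left(4 - 18 + \frac{2}{3} \cdot 4 \frac{1}{\left(-3\right) 6}\right) + 20\right) = 8 \left(\left(4 - 18 + \frac{2}{3} \cdot 4 \frac{1}{-18}\right) + 20\right) = 8 \left(\left(4 - 18 + \frac{2}{3} \cdot 4 \left(- \frac{1}{18}\right)\right) + 20\right) = 8 \left(\left(4 - 18 - \frac{4}{27}\right) + 20\right) = 8 \left(- \frac{382}{27} + 20\right) = 8 \cdot \frac{158}{27} = \frac{1264}{27}$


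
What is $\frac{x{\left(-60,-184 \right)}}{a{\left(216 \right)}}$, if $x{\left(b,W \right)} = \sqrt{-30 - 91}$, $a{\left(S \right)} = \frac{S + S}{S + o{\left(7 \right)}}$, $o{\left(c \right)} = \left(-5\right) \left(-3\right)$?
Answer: $\frac{847 i}{144} \approx 5.8819 i$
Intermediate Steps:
$o{\left(c \right)} = 15$
$a{\left(S \right)} = \frac{2 S}{15 + S}$ ($a{\left(S \right)} = \frac{S + S}{S + 15} = \frac{2 S}{15 + S}$)
$x{\left(b,W \right)} = 11 i$ ($x{\left(b,W \right)} = \sqrt{-121} = 11 i$)
$\frac{x{\left(-60,-184 \right)}}{a{\left(216 \right)}} = \frac{11 i}{2 \cdot 216 \frac{1}{15 + 216}} = \frac{11 i}{2 \cdot 216 \cdot \frac{1}{231}} = \frac{11 i}{\frac{144}{77}} = 11 i \frac{77}{144} = \frac{847 i}{144}$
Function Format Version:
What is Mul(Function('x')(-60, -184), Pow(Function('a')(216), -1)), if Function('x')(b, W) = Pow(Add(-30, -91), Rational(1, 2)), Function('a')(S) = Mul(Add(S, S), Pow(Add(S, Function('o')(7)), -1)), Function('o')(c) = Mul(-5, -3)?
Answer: Mul(Rational(847, 144), I) ≈ Mul(5.8819, I)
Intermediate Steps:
Function('o')(c) = 15
Function('a')(S) = Mul(2, S, Pow(Add(15, S), -1)) (Function('a')(S) = Mul(Add(S, S), Pow(Add(S, 15), -1)) = Mul(Mul(2, S), Pow(Add(15, S), -1)) = Mul(2, S, Pow(Add(15, S), -1)))
Function('x')(b, W) = Mul(11, I) (Function('x')(b, W) = Pow(-121, Rational(1, 2)) = Mul(11, I))
Mul(Function('x')(-60, -184), Pow(Function('a')(216), -1)) = Mul(Mul(11, I), Pow(Mul(2, 216, Pow(Add(15, 216), -1)), -1)) = Mul(Mul(11, I), Pow(Mul(2, 216, Pow(231, -1)), -1)) = Mul(Mul(11, I), Pow(Mul(2, 216, Rational(1, 231)), -1)) = Mul(Mul(11, I), Pow(Rational(144, 77), -1)) = Mul(Mul(11, I), Rational(77, 144)) = Mul(Rational(847, 144), I)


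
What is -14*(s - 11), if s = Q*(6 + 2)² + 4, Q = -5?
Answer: 4578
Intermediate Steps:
s = -316 (s = -5*(6 + 2)² + 4 = -5*8² + 4 = -5*64 + 4 = -320 + 4 = -316)
-14*(s - 11) = -14*(-316 - 11) = -14*(-327) = 4578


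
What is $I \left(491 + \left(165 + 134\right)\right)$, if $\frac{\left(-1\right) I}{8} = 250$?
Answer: $-1580000$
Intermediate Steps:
$I = -2000$ ($I = \left(-8\right) 250 = -2000$)
$I \left(491 + \left(165 + 134\right)\right) = - 2000 \left(491 + \left(165 + 134\right)\right) = - 2000 \left(491 + 299\right) = \left(-2000\right) 790 = -1580000$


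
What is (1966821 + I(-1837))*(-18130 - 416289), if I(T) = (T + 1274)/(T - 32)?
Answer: -1596919470604028/1869 ≈ -8.5442e+11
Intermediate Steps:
I(T) = (1274 + T)/(-32 + T)
(1966821 + I(-1837))*(-18130 - 416289) = (1966821 + (1274 - 1837)/(-32 - 1837))*(-18130 - 416289) = (1966821 - 563/(-1869))*(-434419) = (1966821 - 1/1869*(-563))*(-434419) = (1966821 + 563/1869)*(-434419) = (3675989012/1869)*(-434419) = -1596919470604028/1869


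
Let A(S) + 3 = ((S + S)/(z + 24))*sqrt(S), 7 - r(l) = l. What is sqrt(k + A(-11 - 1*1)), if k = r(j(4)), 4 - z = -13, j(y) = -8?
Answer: 2*sqrt(5043 - 492*I*sqrt(3))/41 ≈ 3.4764 - 0.29165*I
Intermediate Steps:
r(l) = 7 - l
z = 17 (z = 4 - 1*(-13) = 4 + 13 = 17)
k = 15 (k = 7 - 1*(-8) = 7 + 8 = 15)
A(S) = -3 + 2*S**(3/2)/41 (A(S) = -3 + ((S + S)/(17 + 24))*sqrt(S) = -3 + ((2*S)/41)*sqrt(S) = -3 + ((2*S)*(1/41))*sqrt(S) = -3 + (2*S/41)*sqrt(S) = -3 + 2*S**(3/2)/41)
sqrt(k + A(-11 - 1*1)) = sqrt(15 + (-3 + 2*(-11 - 1*1)**(3/2)/41)) = sqrt(15 + (-3 + 2*(-11 - 1)**(3/2)/41)) = sqrt(15 + (-3 + 2*(-12)**(3/2)/41)) = sqrt(15 + (-3 + 2*(-24*I*sqrt(3))/41)) = sqrt(15 + (-3 - 48*I*sqrt(3)/41)) = sqrt(12 - 48*I*sqrt(3)/41)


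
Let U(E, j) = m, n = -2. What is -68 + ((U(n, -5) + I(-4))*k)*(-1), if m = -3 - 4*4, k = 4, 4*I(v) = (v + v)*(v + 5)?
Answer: 16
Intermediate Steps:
I(v) = v*(5 + v)/2 (I(v) = ((v + v)*(v + 5))/4 = ((2*v)*(5 + v))/4 = (2*v*(5 + v))/4 = v*(5 + v)/2)
m = -19 (m = -3 - 16 = -19)
U(E, j) = -19
-68 + ((U(n, -5) + I(-4))*k)*(-1) = -68 + ((-19 + (1/2)*(-4)*(5 - 4))*4)*(-1) = -68 + ((-19 + (1/2)*(-4)*1)*4)*(-1) = -68 + ((-19 - 2)*4)*(-1) = -68 - 21*4*(-1) = -68 - 84*(-1) = -68 + 84 = 16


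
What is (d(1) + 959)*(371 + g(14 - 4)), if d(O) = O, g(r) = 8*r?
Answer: 432960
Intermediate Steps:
(d(1) + 959)*(371 + g(14 - 4)) = (1 + 959)*(371 + 8*(14 - 4)) = 960*(371 + 8*10) = 960*(371 + 80) = 960*451 = 432960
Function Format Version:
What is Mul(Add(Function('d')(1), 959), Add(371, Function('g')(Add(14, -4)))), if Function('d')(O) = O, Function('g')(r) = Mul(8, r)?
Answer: 432960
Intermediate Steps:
Mul(Add(Function('d')(1), 959), Add(371, Function('g')(Add(14, -4)))) = Mul(Add(1, 959), Add(371, Mul(8, Add(14, -4)))) = Mul(960, Add(371, Mul(8, 10))) = Mul(960, Add(371, 80)) = Mul(960, 451) = 432960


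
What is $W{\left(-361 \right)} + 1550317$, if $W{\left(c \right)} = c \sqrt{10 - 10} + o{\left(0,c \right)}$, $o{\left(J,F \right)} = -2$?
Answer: $1550315$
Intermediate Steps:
$W{\left(c \right)} = -2$ ($W{\left(c \right)} = c \sqrt{10 - 10} - 2 = c \sqrt{0} - 2 = c 0 - 2 = 0 - 2 = -2$)
$W{\left(-361 \right)} + 1550317 = -2 + 1550317 = 1550315$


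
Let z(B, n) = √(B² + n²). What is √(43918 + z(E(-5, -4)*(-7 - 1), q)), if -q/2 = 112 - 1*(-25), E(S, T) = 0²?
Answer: 4*√2762 ≈ 210.22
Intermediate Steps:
E(S, T) = 0
q = -274 (q = -2*(112 - 1*(-25)) = -2*(112 + 25) = -2*137 = -274)
√(43918 + z(E(-5, -4)*(-7 - 1), q)) = √(43918 + √((0*(-7 - 1))² + (-274)²)) = √(43918 + √((0*(-8))² + 75076)) = √(43918 + √(0² + 75076)) = √(43918 + √(0 + 75076)) = √(43918 + √75076) = √(43918 + 274) = √44192 = 4*√2762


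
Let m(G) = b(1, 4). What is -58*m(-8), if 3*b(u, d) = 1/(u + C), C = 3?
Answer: -29/6 ≈ -4.8333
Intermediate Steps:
b(u, d) = 1/(3*(3 + u)) (b(u, d) = 1/(3*(u + 3)) = 1/(3*(3 + u)))
m(G) = 1/12 (m(G) = 1/(3*(3 + 1)) = (⅓)/4 = (⅓)*(¼) = 1/12)
-58*m(-8) = -58*1/12 = -29/6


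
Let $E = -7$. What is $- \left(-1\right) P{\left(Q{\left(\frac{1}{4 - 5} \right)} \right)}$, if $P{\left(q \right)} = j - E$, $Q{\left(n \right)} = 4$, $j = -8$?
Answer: $-1$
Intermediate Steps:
$P{\left(q \right)} = -1$ ($P{\left(q \right)} = -8 - -7 = -8 + 7 = -1$)
$- \left(-1\right) P{\left(Q{\left(\frac{1}{4 - 5} \right)} \right)} = - \left(-1\right) \left(-1\right) = \left(-1\right) 1 = -1$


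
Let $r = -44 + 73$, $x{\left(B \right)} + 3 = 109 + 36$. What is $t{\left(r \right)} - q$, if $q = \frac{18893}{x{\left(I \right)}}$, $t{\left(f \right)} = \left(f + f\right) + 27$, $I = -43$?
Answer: $- \frac{6823}{142} \approx -48.049$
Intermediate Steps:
$x{\left(B \right)} = 142$ ($x{\left(B \right)} = -3 + \left(109 + 36\right) = -3 + 145 = 142$)
$r = 29$
$t{\left(f \right)} = 27 + 2 f$ ($t{\left(f \right)} = 2 f + 27 = 27 + 2 f$)
$q = \frac{18893}{142} \approx 133.05$
$t{\left(r \right)} - q = \left(27 + 2 \cdot 29\right) - \frac{18893}{142} = \left(27 + 58\right) - \frac{18893}{142} = 85 - \frac{18893}{142} = - \frac{6823}{142}$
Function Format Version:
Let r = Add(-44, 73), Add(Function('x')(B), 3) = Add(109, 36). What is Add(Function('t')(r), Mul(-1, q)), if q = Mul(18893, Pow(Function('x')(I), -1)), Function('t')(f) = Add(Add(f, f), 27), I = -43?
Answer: Rational(-6823, 142) ≈ -48.049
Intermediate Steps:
Function('x')(B) = 142 (Function('x')(B) = Add(-3, Add(109, 36)) = Add(-3, 145) = 142)
r = 29
Function('t')(f) = Add(27, Mul(2, f)) (Function('t')(f) = Add(Mul(2, f), 27) = Add(27, Mul(2, f)))
q = Rational(18893, 142) (q = Mul(18893, Pow(142, -1)) = Mul(18893, Rational(1, 142)) = Rational(18893, 142) ≈ 133.05)
Add(Function('t')(r), Mul(-1, q)) = Add(Add(27, Mul(2, 29)), Mul(-1, Rational(18893, 142))) = Add(Add(27, 58), Rational(-18893, 142)) = Add(85, Rational(-18893, 142)) = Rational(-6823, 142)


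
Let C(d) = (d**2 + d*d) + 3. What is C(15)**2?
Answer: 205209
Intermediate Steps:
C(d) = 3 + 2*d**2 (C(d) = (d**2 + d**2) + 3 = 2*d**2 + 3 = 3 + 2*d**2)
C(15)**2 = (3 + 2*15**2)**2 = (3 + 2*225)**2 = (3 + 450)**2 = 453**2 = 205209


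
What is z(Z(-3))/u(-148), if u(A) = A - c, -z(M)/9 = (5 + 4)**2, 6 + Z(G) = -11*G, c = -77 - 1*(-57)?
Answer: 729/128 ≈ 5.6953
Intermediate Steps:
c = -20 (c = -77 + 57 = -20)
Z(G) = -6 - 11*G
z(M) = -729 (z(M) = -9*(5 + 4)**2 = -9*9**2 = -9*81 = -729)
u(A) = 20 + A (u(A) = A - 1*(-20) = A + 20 = 20 + A)
z(Z(-3))/u(-148) = -729/(20 - 148) = -729/(-128) = -729*(-1/128) = 729/128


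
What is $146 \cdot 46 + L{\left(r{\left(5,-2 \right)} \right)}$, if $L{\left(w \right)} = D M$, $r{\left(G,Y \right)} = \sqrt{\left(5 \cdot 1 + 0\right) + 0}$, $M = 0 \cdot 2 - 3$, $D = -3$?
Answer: $6725$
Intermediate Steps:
$M = -3$ ($M = 0 - 3 = -3$)
$r{\left(G,Y \right)} = \sqrt{5}$ ($r{\left(G,Y \right)} = \sqrt{\left(5 + 0\right) + 0} = \sqrt{5 + 0} = \sqrt{5}$)
$L{\left(w \right)} = 9$ ($L{\left(w \right)} = \left(-3\right) \left(-3\right) = 9$)
$146 \cdot 46 + L{\left(r{\left(5,-2 \right)} \right)} = 146 \cdot 46 + 9 = 6716 + 9 = 6725$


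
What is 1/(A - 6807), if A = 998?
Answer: -1/5809 ≈ -0.00017215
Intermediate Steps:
1/(A - 6807) = 1/(998 - 6807) = 1/(-5809) = -1/5809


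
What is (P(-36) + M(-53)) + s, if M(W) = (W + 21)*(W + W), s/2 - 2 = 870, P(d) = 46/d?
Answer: 92425/18 ≈ 5134.7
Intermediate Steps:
s = 1744 (s = 4 + 2*870 = 4 + 1740 = 1744)
M(W) = 2*W*(21 + W) (M(W) = (21 + W)*(2*W) = 2*W*(21 + W))
(P(-36) + M(-53)) + s = (46/(-36) + 2*(-53)*(21 - 53)) + 1744 = (46*(-1/36) + 2*(-53)*(-32)) + 1744 = (-23/18 + 3392) + 1744 = 61033/18 + 1744 = 92425/18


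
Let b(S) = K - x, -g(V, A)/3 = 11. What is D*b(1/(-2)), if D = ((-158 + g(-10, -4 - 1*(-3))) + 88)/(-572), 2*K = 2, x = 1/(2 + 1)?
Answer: 103/858 ≈ 0.12005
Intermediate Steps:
x = ⅓ (x = 1/3 = ⅓ ≈ 0.33333)
g(V, A) = -33 (g(V, A) = -3*11 = -33)
K = 1 (K = (½)*2 = 1)
D = 103/572 (D = ((-158 - 33) + 88)/(-572) = (-191 + 88)*(-1/572) = -103*(-1/572) = 103/572 ≈ 0.18007)
b(S) = ⅔ (b(S) = 1 - 1*⅓ = 1 - ⅓ = ⅔)
D*b(1/(-2)) = (103/572)*(⅔) = 103/858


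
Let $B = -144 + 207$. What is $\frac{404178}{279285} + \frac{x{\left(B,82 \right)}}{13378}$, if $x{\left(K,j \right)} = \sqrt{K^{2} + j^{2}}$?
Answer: $\frac{134726}{93095} + \frac{17 \sqrt{37}}{13378} \approx 1.4549$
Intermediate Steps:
$B = 63$
$\frac{404178}{279285} + \frac{x{\left(B,82 \right)}}{13378} = \frac{404178}{279285} + \frac{\sqrt{63^{2} + 82^{2}}}{13378} = 404178 \cdot \frac{1}{279285} + \sqrt{3969 + 6724} \cdot \frac{1}{13378} = \frac{134726}{93095} + \sqrt{10693} \cdot \frac{1}{13378} = \frac{134726}{93095} + 17 \sqrt{37} \cdot \frac{1}{13378} = \frac{134726}{93095} + \frac{17 \sqrt{37}}{13378}$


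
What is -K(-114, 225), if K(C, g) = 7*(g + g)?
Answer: -3150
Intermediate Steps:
K(C, g) = 14*g (K(C, g) = 7*(2*g) = 14*g)
-K(-114, 225) = -14*225 = -1*3150 = -3150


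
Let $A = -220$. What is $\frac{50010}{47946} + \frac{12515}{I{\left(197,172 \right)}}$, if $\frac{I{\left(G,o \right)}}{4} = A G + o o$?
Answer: $\frac{358617675}{439696784} \approx 0.8156$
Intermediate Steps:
$I{\left(G,o \right)} = - 880 G + 4 o^{2}$ ($I{\left(G,o \right)} = 4 \left(- 220 G + o o\right) = 4 \left(- 220 G + o^{2}\right) = 4 \left(o^{2} - 220 G\right) = - 880 G + 4 o^{2}$)
$\frac{50010}{47946} + \frac{12515}{I{\left(197,172 \right)}} = \frac{50010}{47946} + \frac{12515}{\left(-880\right) 197 + 4 \cdot 172^{2}} = 50010 \cdot \frac{1}{47946} + \frac{12515}{-173360 + 4 \cdot 29584} = \frac{8335}{7991} + \frac{12515}{-173360 + 118336} = \frac{8335}{7991} + \frac{12515}{-55024} = \frac{8335}{7991} + 12515 \left(- \frac{1}{55024}\right) = \frac{8335}{7991} - \frac{12515}{55024} = \frac{358617675}{439696784}$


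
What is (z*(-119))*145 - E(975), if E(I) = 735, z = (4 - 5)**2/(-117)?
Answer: -68740/117 ≈ -587.52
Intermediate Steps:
z = -1/117 (z = (-1)**2*(-1/117) = 1*(-1/117) = -1/117 ≈ -0.0085470)
(z*(-119))*145 - E(975) = -1/117*(-119)*145 - 1*735 = (119/117)*145 - 735 = 17255/117 - 735 = -68740/117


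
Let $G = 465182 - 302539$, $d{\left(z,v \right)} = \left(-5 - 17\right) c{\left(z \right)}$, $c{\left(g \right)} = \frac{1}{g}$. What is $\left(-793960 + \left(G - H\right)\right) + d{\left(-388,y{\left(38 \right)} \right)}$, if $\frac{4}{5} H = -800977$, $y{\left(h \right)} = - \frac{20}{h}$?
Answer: $\frac{143522871}{388} \approx 3.699 \cdot 10^{5}$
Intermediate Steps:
$d{\left(z,v \right)} = - \frac{22}{z}$ ($d{\left(z,v \right)} = \frac{-5 - 17}{z} = - \frac{22}{z}$)
$H = - \frac{4004885}{4}$ ($H = \frac{5}{4} \left(-800977\right) = - \frac{4004885}{4} \approx -1.0012 \cdot 10^{6}$)
$G = 162643$ ($G = 465182 - 302539 = 162643$)
$\left(-793960 + \left(G - H\right)\right) + d{\left(-388,y{\left(38 \right)} \right)} = \left(-793960 + \left(162643 - - \frac{4004885}{4}\right)\right) - \frac{22}{-388} = \left(-793960 + \left(162643 + \frac{4004885}{4}\right)\right) - - \frac{11}{194} = \left(-793960 + \frac{4655457}{4}\right) + \frac{11}{194} = \frac{1479617}{4} + \frac{11}{194} = \frac{143522871}{388}$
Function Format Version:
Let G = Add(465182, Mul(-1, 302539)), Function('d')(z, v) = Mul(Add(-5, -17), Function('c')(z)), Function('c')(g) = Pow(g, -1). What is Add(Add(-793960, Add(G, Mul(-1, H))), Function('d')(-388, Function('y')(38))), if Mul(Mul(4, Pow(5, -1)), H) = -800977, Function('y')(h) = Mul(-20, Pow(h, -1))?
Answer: Rational(143522871, 388) ≈ 3.6990e+5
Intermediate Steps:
Function('d')(z, v) = Mul(-22, Pow(z, -1)) (Function('d')(z, v) = Mul(Add(-5, -17), Pow(z, -1)) = Mul(-22, Pow(z, -1)))
H = Rational(-4004885, 4) (H = Mul(Rational(5, 4), -800977) = Rational(-4004885, 4) ≈ -1.0012e+6)
G = 162643 (G = Add(465182, -302539) = 162643)
Add(Add(-793960, Add(G, Mul(-1, H))), Function('d')(-388, Function('y')(38))) = Add(Add(-793960, Add(162643, Mul(-1, Rational(-4004885, 4)))), Mul(-22, Pow(-388, -1))) = Add(Add(-793960, Add(162643, Rational(4004885, 4))), Mul(-22, Rational(-1, 388))) = Add(Add(-793960, Rational(4655457, 4)), Rational(11, 194)) = Add(Rational(1479617, 4), Rational(11, 194)) = Rational(143522871, 388)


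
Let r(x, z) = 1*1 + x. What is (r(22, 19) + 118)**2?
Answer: 19881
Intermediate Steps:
r(x, z) = 1 + x
(r(22, 19) + 118)**2 = ((1 + 22) + 118)**2 = (23 + 118)**2 = 141**2 = 19881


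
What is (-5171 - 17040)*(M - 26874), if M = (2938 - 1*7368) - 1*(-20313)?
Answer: 244121101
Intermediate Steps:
M = 15883 (M = (2938 - 7368) + 20313 = -4430 + 20313 = 15883)
(-5171 - 17040)*(M - 26874) = (-5171 - 17040)*(15883 - 26874) = -22211*(-10991) = 244121101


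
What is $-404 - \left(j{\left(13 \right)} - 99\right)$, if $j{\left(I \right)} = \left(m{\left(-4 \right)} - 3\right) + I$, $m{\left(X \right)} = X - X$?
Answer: $-315$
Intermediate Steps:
$m{\left(X \right)} = 0$
$j{\left(I \right)} = -3 + I$ ($j{\left(I \right)} = \left(0 - 3\right) + I = -3 + I$)
$-404 - \left(j{\left(13 \right)} - 99\right) = -404 - \left(\left(-3 + 13\right) - 99\right) = -404 - \left(10 - 99\right) = -404 - -89 = -404 + 89 = -315$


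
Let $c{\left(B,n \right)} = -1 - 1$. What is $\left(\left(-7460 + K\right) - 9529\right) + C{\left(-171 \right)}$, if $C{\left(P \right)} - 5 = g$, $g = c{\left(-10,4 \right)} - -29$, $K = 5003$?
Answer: $-11954$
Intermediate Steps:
$c{\left(B,n \right)} = -2$
$g = 27$ ($g = -2 - -29 = -2 + 29 = 27$)
$C{\left(P \right)} = 32$ ($C{\left(P \right)} = 5 + 27 = 32$)
$\left(\left(-7460 + K\right) - 9529\right) + C{\left(-171 \right)} = \left(\left(-7460 + 5003\right) - 9529\right) + 32 = \left(-2457 - 9529\right) + 32 = -11986 + 32 = -11954$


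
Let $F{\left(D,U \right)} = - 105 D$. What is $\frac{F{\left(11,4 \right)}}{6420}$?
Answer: $- \frac{77}{428} \approx -0.17991$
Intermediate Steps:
$\frac{F{\left(11,4 \right)}}{6420} = \frac{\left(-105\right) 11}{6420} = \left(-1155\right) \frac{1}{6420} = - \frac{77}{428}$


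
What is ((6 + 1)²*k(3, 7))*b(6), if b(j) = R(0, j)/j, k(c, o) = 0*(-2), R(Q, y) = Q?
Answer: 0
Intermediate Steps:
k(c, o) = 0
b(j) = 0 (b(j) = 0/j = 0)
((6 + 1)²*k(3, 7))*b(6) = ((6 + 1)²*0)*0 = (7²*0)*0 = (49*0)*0 = 0*0 = 0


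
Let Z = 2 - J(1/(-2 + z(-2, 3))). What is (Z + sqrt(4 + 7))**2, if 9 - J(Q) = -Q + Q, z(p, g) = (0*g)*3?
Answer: (7 - sqrt(11))**2 ≈ 13.567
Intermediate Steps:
z(p, g) = 0 (z(p, g) = 0*3 = 0)
J(Q) = 9 (J(Q) = 9 - (-Q + Q) = 9 - 1*0 = 9 + 0 = 9)
Z = -7 (Z = 2 - 1*9 = 2 - 9 = -7)
(Z + sqrt(4 + 7))**2 = (-7 + sqrt(4 + 7))**2 = (-7 + sqrt(11))**2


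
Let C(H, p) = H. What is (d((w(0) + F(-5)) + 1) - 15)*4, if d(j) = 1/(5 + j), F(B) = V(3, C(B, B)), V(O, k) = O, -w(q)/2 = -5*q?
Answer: -536/9 ≈ -59.556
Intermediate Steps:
w(q) = 10*q (w(q) = -(-10)*q = 10*q)
F(B) = 3
(d((w(0) + F(-5)) + 1) - 15)*4 = (1/(5 + ((10*0 + 3) + 1)) - 15)*4 = (1/(5 + ((0 + 3) + 1)) - 15)*4 = (1/(5 + (3 + 1)) - 15)*4 = (1/(5 + 4) - 15)*4 = (1/9 - 15)*4 = (⅑ - 15)*4 = -134/9*4 = -536/9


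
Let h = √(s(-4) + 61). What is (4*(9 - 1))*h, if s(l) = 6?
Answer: 32*√67 ≈ 261.93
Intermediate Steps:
h = √67 (h = √(6 + 61) = √67 ≈ 8.1853)
(4*(9 - 1))*h = (4*(9 - 1))*√67 = (4*8)*√67 = 32*√67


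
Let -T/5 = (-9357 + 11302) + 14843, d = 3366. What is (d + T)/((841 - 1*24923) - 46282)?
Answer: 40287/35182 ≈ 1.1451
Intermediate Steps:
T = -83940 (T = -5*((-9357 + 11302) + 14843) = -5*(1945 + 14843) = -5*16788 = -83940)
(d + T)/((841 - 1*24923) - 46282) = (3366 - 83940)/((841 - 1*24923) - 46282) = -80574/((841 - 24923) - 46282) = -80574/(-24082 - 46282) = -80574/(-70364) = -80574*(-1/70364) = 40287/35182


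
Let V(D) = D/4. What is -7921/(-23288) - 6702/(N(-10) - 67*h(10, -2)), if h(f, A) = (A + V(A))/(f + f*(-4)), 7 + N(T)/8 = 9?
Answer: -1871923987/2911000 ≈ -643.05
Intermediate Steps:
V(D) = D/4 (V(D) = D*(¼) = D/4)
N(T) = 16 (N(T) = -56 + 8*9 = -56 + 72 = 16)
h(f, A) = -5*A/(12*f) (h(f, A) = (A + A/4)/(f + f*(-4)) = (5*A/4)/(f - 4*f) = (5*A/4)/((-3*f)) = (5*A/4)*(-1/(3*f)) = -5*A/(12*f))
-7921/(-23288) - 6702/(N(-10) - 67*h(10, -2)) = -7921/(-23288) - 6702/(16 - (-335)*(-2)/(12*10)) = -7921*(-1/23288) - 6702/(16 - (-335)*(-2)/(12*10)) = 7921/23288 - 6702/(16 - 67*1/12) = 7921/23288 - 6702/(16 - 67/12) = 7921/23288 - 6702/125/12 = 7921/23288 - 6702*12/125 = 7921/23288 - 80424/125 = -1871923987/2911000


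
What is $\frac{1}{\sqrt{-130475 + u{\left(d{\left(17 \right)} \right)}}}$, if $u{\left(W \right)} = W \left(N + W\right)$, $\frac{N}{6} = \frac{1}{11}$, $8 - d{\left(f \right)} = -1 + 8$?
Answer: $- \frac{i \sqrt{3946822}}{717604} \approx - 0.0027685 i$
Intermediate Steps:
$d{\left(f \right)} = 1$ ($d{\left(f \right)} = 8 - \left(-1 + 8\right) = 8 - 7 = 1$)
$N = \frac{6}{11} \approx 0.54545$
$u{\left(W \right)} = W \left(\frac{6}{11} + W\right)$
$\frac{1}{\sqrt{-130475 + u{\left(d{\left(17 \right)} \right)}}} = \frac{1}{\sqrt{-130475 + \frac{1}{11} \cdot 1 \left(6 + 11 \cdot 1\right)}} = \frac{1}{\sqrt{-130475 + \frac{1}{11} \cdot 1 \left(6 + 11\right)}} = \frac{1}{\sqrt{-130475 + \frac{1}{11} \cdot 1 \cdot 17}} = \frac{1}{\sqrt{-130475 + \frac{17}{11}}} = \frac{1}{\sqrt{- \frac{1435208}{11}}} = \frac{1}{\frac{2}{11} i \sqrt{3946822}} = - \frac{i \sqrt{3946822}}{717604}$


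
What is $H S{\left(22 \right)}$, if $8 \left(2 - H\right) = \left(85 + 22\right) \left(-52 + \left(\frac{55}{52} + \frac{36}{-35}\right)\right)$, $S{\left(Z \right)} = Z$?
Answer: $\frac{111649219}{7280} \approx 15336.0$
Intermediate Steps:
$H = \frac{10149929}{14560}$ ($H = 2 - \frac{\left(85 + 22\right) \left(-52 + \left(\frac{55}{52} + \frac{36}{-35}\right)\right)}{8} = 2 - \frac{107 \left(-52 + \left(55 \cdot \frac{1}{52} + 36 \left(- \frac{1}{35}\right)\right)\right)}{8} = 2 - \frac{107 \left(-52 + \left(\frac{55}{52} - \frac{36}{35}\right)\right)}{8} = 2 - \frac{107 \left(-52 + \frac{53}{1820}\right)}{8} = 2 - \frac{107 \left(- \frac{94587}{1820}\right)}{8} = 2 - - \frac{10120809}{14560} = 2 + \frac{10120809}{14560} = \frac{10149929}{14560} \approx 697.11$)
$H S{\left(22 \right)} = \frac{10149929}{14560} \cdot 22 = \frac{111649219}{7280}$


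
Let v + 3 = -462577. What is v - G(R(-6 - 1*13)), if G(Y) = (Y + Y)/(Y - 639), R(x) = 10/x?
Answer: -5620809600/12151 ≈ -4.6258e+5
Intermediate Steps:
G(Y) = 2*Y/(-639 + Y) (G(Y) = (2*Y)/(-639 + Y) = 2*Y/(-639 + Y))
v = -462580 (v = -3 - 462577 = -462580)
v - G(R(-6 - 1*13)) = -462580 - 2*10/(-6 - 1*13)/(-639 + 10/(-6 - 1*13)) = -462580 - 2*10/(-6 - 13)/(-639 + 10/(-6 - 13)) = -462580 - 2*10/(-19)/(-639 + 10/(-19)) = -462580 - 2*10*(-1/19)/(-639 + 10*(-1/19)) = -462580 - 2*(-10)/(19*(-639 - 10/19)) = -462580 - 2*(-10)/(19*(-12151/19)) = -462580 - 2*(-10)*(-19)/(19*12151) = -462580 - 1*20/12151 = -462580 - 20/12151 = -5620809600/12151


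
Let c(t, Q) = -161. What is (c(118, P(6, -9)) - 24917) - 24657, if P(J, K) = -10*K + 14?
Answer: -49735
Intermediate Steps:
P(J, K) = 14 - 10*K
(c(118, P(6, -9)) - 24917) - 24657 = (-161 - 24917) - 24657 = -25078 - 24657 = -49735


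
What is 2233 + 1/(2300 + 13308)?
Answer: 34852665/15608 ≈ 2233.0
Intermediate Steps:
2233 + 1/(2300 + 13308) = 2233 + 1/15608 = 34852665/15608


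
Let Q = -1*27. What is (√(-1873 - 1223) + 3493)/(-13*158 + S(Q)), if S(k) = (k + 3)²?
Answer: -3493/1478 - 3*I*√86/739 ≈ -2.3633 - 0.037647*I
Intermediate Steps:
Q = -27
S(k) = (3 + k)²
(√(-1873 - 1223) + 3493)/(-13*158 + S(Q)) = (√(-1873 - 1223) + 3493)/(-13*158 + (3 - 27)²) = (√(-3096) + 3493)/(-2054 + (-24)²) = (6*I*√86 + 3493)/(-2054 + 576) = (3493 + 6*I*√86)/(-1478) = (3493 + 6*I*√86)*(-1/1478) = -3493/1478 - 3*I*√86/739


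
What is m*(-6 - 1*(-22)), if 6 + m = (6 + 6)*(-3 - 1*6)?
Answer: -1824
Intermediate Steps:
m = -114 (m = -6 + (6 + 6)*(-3 - 1*6) = -6 + 12*(-3 - 6) = -6 + 12*(-9) = -6 - 108 = -114)
m*(-6 - 1*(-22)) = -114*(-6 - 1*(-22)) = -114*(-6 + 22) = -114*16 = -1824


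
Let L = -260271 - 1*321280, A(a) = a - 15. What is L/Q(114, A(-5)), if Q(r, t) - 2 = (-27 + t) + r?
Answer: -581551/69 ≈ -8428.3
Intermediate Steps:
A(a) = -15 + a
L = -581551 (L = -260271 - 321280 = -581551)
Q(r, t) = -25 + r + t (Q(r, t) = 2 + ((-27 + t) + r) = 2 + (-27 + r + t) = -25 + r + t)
L/Q(114, A(-5)) = -581551/(-25 + 114 + (-15 - 5)) = -581551/(-25 + 114 - 20) = -581551/69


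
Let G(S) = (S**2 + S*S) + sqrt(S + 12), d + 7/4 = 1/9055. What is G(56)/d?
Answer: -227171840/63381 - 72440*sqrt(17)/63381 ≈ -3588.9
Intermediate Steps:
d = -63381/36220 (d = -7/4 + 1/9055 = -63381/36220 ≈ -1.7499)
G(S) = sqrt(12 + S) + 2*S**2 (G(S) = (S**2 + S**2) + sqrt(12 + S) = 2*S**2 + sqrt(12 + S) = sqrt(12 + S) + 2*S**2)
G(56)/d = (sqrt(12 + 56) + 2*56**2)/(-63381/36220) = (sqrt(68) + 2*3136)*(-36220/63381) = (2*sqrt(17) + 6272)*(-36220/63381) = (6272 + 2*sqrt(17))*(-36220/63381) = -227171840/63381 - 72440*sqrt(17)/63381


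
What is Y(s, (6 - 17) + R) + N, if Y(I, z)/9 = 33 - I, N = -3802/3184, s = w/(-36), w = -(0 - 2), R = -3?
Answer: 471719/1592 ≈ 296.31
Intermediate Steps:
w = 2 (w = -1*(-2) = 2)
s = -1/18 (s = 2/(-36) = 2*(-1/36) = -1/18 ≈ -0.055556)
N = -1901/1592 (N = -3802*1/3184 = -1901/1592 ≈ -1.1941)
Y(I, z) = 297 - 9*I (Y(I, z) = 9*(33 - I) = 297 - 9*I)
Y(s, (6 - 17) + R) + N = (297 - 9*(-1/18)) - 1901/1592 = (297 + ½) - 1901/1592 = 595/2 - 1901/1592 = 471719/1592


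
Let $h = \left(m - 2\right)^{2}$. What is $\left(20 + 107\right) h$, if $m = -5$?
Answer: $6223$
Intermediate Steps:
$h = 49$ ($h = \left(-5 - 2\right)^{2} = \left(-7\right)^{2} = 49$)
$\left(20 + 107\right) h = \left(20 + 107\right) 49 = 127 \cdot 49 = 6223$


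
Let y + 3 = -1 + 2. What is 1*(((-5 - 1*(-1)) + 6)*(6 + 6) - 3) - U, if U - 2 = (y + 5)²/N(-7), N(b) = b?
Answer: 142/7 ≈ 20.286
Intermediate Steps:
y = -2 (y = -3 + (-1 + 2) = -3 + 1 = -2)
U = 5/7 (U = 2 + (-2 + 5)²/(-7) = 2 + 3²*(-⅐) = 2 + 9*(-⅐) = 2 - 9/7 = 5/7 ≈ 0.71429)
1*(((-5 - 1*(-1)) + 6)*(6 + 6) - 3) - U = 1*(((-5 - 1*(-1)) + 6)*(6 + 6) - 3) - 1*5/7 = 1*(((-5 + 1) + 6)*12 - 3) - 5/7 = 1*((-4 + 6)*12 - 3) - 5/7 = 1*(2*12 - 3) - 5/7 = 1*(24 - 3) - 5/7 = 1*21 - 5/7 = 21 - 5/7 = 142/7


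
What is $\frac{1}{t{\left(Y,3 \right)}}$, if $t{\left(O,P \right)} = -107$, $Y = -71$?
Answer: $- \frac{1}{107} \approx -0.0093458$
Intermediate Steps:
$\frac{1}{t{\left(Y,3 \right)}} = \frac{1}{-107} = - \frac{1}{107}$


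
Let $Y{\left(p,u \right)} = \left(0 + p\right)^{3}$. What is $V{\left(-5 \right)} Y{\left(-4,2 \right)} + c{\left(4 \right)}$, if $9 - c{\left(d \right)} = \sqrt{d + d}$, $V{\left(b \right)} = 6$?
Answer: $-375 - 2 \sqrt{2} \approx -377.83$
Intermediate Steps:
$c{\left(d \right)} = 9 - \sqrt{2} \sqrt{d}$ ($c{\left(d \right)} = 9 - \sqrt{d + d} = 9 - \sqrt{2 d} = 9 - \sqrt{2} \sqrt{d}$)
$Y{\left(p,u \right)} = p^{3}$
$V{\left(-5 \right)} Y{\left(-4,2 \right)} + c{\left(4 \right)} = 6 \left(-4\right)^{3} + \left(9 - \sqrt{2} \sqrt{4}\right) = 6 \left(-64\right) + \left(9 - \sqrt{2} \cdot 2\right) = -384 + \left(9 - 2 \sqrt{2}\right) = -375 - 2 \sqrt{2}$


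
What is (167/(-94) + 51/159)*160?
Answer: -580240/2491 ≈ -232.93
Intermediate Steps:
(167/(-94) + 51/159)*160 = (167*(-1/94) + 51*(1/159))*160 = (-167/94 + 17/53)*160 = -7253/4982*160 = -580240/2491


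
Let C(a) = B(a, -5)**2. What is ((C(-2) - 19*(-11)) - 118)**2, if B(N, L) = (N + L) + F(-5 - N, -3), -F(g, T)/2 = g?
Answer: 8464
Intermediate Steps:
F(g, T) = -2*g
B(N, L) = 10 + L + 3*N (B(N, L) = (N + L) - 2*(-5 - N) = (L + N) + (10 + 2*N) = 10 + L + 3*N)
C(a) = (5 + 3*a)**2 (C(a) = (10 - 5 + 3*a)**2 = (5 + 3*a)**2)
((C(-2) - 19*(-11)) - 118)**2 = (((5 + 3*(-2))**2 - 19*(-11)) - 118)**2 = (((5 - 6)**2 + 209) - 118)**2 = (((-1)**2 + 209) - 118)**2 = ((1 + 209) - 118)**2 = (210 - 118)**2 = 92**2 = 8464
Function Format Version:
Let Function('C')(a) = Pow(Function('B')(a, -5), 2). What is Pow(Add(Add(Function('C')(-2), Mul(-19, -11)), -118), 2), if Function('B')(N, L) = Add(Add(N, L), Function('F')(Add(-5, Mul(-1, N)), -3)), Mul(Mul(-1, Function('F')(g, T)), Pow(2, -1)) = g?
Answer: 8464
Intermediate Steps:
Function('F')(g, T) = Mul(-2, g)
Function('B')(N, L) = Add(10, L, Mul(3, N)) (Function('B')(N, L) = Add(Add(N, L), Mul(-2, Add(-5, Mul(-1, N)))) = Add(Add(L, N), Add(10, Mul(2, N))) = Add(10, L, Mul(3, N)))
Function('C')(a) = Pow(Add(5, Mul(3, a)), 2) (Function('C')(a) = Pow(Add(10, -5, Mul(3, a)), 2) = Pow(Add(5, Mul(3, a)), 2))
Pow(Add(Add(Function('C')(-2), Mul(-19, -11)), -118), 2) = Pow(Add(Add(Pow(Add(5, Mul(3, -2)), 2), Mul(-19, -11)), -118), 2) = Pow(Add(Add(Pow(Add(5, -6), 2), 209), -118), 2) = Pow(Add(Add(Pow(-1, 2), 209), -118), 2) = Pow(Add(Add(1, 209), -118), 2) = Pow(Add(210, -118), 2) = Pow(92, 2) = 8464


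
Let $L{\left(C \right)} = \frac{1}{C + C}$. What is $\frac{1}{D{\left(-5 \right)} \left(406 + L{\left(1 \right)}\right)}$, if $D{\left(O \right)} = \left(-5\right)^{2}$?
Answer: $\frac{2}{20325} \approx 9.8401 \cdot 10^{-5}$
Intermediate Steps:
$D{\left(O \right)} = 25$
$L{\left(C \right)} = \frac{1}{2 C}$
$\frac{1}{D{\left(-5 \right)} \left(406 + L{\left(1 \right)}\right)} = \frac{1}{25 \left(406 + \frac{1}{2 \cdot 1}\right)} = \frac{1}{25 \left(406 + \frac{1}{2} \cdot 1\right)} = \frac{1}{25 \left(406 + \frac{1}{2}\right)} = \frac{1}{25 \cdot \frac{813}{2}} = \frac{1}{\frac{20325}{2}} = \frac{2}{20325}$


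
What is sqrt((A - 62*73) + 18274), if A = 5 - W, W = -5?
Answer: sqrt(13758) ≈ 117.29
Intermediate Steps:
A = 10 (A = 5 - 1*(-5) = 5 + 5 = 10)
sqrt((A - 62*73) + 18274) = sqrt((10 - 62*73) + 18274) = sqrt((10 - 4526) + 18274) = sqrt(-4516 + 18274) = sqrt(13758)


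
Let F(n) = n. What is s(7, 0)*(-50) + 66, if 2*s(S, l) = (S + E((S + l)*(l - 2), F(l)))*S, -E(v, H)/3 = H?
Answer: -1159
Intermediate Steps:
E(v, H) = -3*H
s(S, l) = S*(S - 3*l)/2 (s(S, l) = ((S - 3*l)*S)/2 = (S*(S - 3*l))/2 = S*(S - 3*l)/2)
s(7, 0)*(-50) + 66 = ((1/2)*7*(7 - 3*0))*(-50) + 66 = ((1/2)*7*(7 + 0))*(-50) + 66 = ((1/2)*7*7)*(-50) + 66 = (49/2)*(-50) + 66 = -1225 + 66 = -1159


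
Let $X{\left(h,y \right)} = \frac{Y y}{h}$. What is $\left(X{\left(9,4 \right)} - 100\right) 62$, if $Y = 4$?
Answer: $- \frac{54808}{9} \approx -6089.8$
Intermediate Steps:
$X{\left(h,y \right)} = \frac{4 y}{h}$
$\left(X{\left(9,4 \right)} - 100\right) 62 = \left(4 \cdot 4 \cdot \frac{1}{9} - 100\right) 62 = \left(\frac{16}{9} - 100\right) 62 = \left(- \frac{884}{9}\right) 62 = - \frac{54808}{9}$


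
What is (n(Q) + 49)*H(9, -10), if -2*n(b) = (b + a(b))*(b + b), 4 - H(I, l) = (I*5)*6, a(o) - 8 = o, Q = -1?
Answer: -14630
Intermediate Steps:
a(o) = 8 + o
H(I, l) = 4 - 30*I (H(I, l) = 4 - I*5*6 = 4 - 5*I*6 = 4 - 30*I)
n(b) = -b*(8 + 2*b) (n(b) = -(b + (8 + b))*(b + b)/2 = -(8 + 2*b)*2*b/2 = -b*(8 + 2*b))
(n(Q) + 49)*H(9, -10) = (-2*(-1)*(4 - 1) + 49)*(4 - 30*9) = (-2*(-1)*3 + 49)*(4 - 270) = (6 + 49)*(-266) = 55*(-266) = -14630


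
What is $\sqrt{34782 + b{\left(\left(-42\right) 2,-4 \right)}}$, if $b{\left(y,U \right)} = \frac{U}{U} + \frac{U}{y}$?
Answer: $\frac{2 \sqrt{3834831}}{21} \approx 186.5$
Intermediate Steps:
$b{\left(y,U \right)} = 1 + \frac{U}{y}$
$\sqrt{34782 + b{\left(\left(-42\right) 2,-4 \right)}} = \sqrt{34782 + \frac{-4 - 84}{\left(-42\right) 2}} = \sqrt{34782 + \frac{-4 - 84}{-84}} = \sqrt{34782 - - \frac{22}{21}} = \sqrt{34782 + \frac{22}{21}} = \sqrt{\frac{730444}{21}} = \frac{2 \sqrt{3834831}}{21}$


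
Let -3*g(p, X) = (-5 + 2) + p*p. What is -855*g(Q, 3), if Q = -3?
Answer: 1710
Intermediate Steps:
g(p, X) = 1 - p**2/3 (g(p, X) = -((-5 + 2) + p*p)/3 = -(-3 + p**2)/3 = 1 - p**2/3)
-855*g(Q, 3) = -855*(1 - 1/3*(-3)**2) = -855*(1 - 1/3*9) = -855*(1 - 3) = -855*(-2) = 1710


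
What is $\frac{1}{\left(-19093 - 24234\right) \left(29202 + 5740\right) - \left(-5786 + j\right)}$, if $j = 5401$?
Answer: $- \frac{1}{1513931649} \approx -6.6053 \cdot 10^{-10}$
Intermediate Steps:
$\frac{1}{\left(-19093 - 24234\right) \left(29202 + 5740\right) - \left(-5786 + j\right)} = \frac{1}{\left(-19093 - 24234\right) \left(29202 + 5740\right) + \left(5786 - 5401\right)} = \frac{1}{\left(-43327\right) 34942 + \left(5786 - 5401\right)} = \frac{1}{-1513932034 + 385} = \frac{1}{-1513931649} = - \frac{1}{1513931649}$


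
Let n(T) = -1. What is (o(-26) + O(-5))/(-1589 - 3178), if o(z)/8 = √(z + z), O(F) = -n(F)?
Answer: -1/4767 - 16*I*√13/4767 ≈ -0.00020978 - 0.012102*I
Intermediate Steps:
O(F) = 1 (O(F) = -1*(-1) = 1)
o(z) = 8*√2*√z (o(z) = 8*√(z + z) = 8*√(2*z) = 8*(√2*√z) = 8*√2*√z)
(o(-26) + O(-5))/(-1589 - 3178) = (8*√2*√(-26) + 1)/(-1589 - 3178) = (8*√2*(I*√26) + 1)/(-4767) = (16*I*√13 + 1)*(-1/4767) = (1 + 16*I*√13)*(-1/4767) = -1/4767 - 16*I*√13/4767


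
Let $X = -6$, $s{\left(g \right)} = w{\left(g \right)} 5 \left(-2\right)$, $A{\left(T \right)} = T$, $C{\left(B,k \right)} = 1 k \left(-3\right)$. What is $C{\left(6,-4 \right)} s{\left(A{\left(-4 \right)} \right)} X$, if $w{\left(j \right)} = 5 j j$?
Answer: $57600$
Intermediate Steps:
$C{\left(B,k \right)} = - 3 k$ ($C{\left(B,k \right)} = k \left(-3\right) = - 3 k$)
$w{\left(j \right)} = 5 j^{2}$
$s{\left(g \right)} = - 50 g^{2}$ ($s{\left(g \right)} = 5 g^{2} \cdot 5 \left(-2\right) = 25 g^{2} \left(-2\right) = - 50 g^{2}$)
$C{\left(6,-4 \right)} s{\left(A{\left(-4 \right)} \right)} X = \left(-3\right) \left(-4\right) \left(- 50 \left(-4\right)^{2}\right) \left(-6\right) = 12 \left(\left(-50\right) 16\right) \left(-6\right) = 12 \left(-800\right) \left(-6\right) = \left(-9600\right) \left(-6\right) = 57600$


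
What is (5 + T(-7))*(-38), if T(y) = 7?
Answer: -456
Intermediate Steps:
(5 + T(-7))*(-38) = (5 + 7)*(-38) = 12*(-38) = -456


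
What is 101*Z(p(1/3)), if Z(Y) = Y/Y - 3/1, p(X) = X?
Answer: -202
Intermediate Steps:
Z(Y) = -2 (Z(Y) = 1 - 3*1 = 1 - 3 = -2)
101*Z(p(1/3)) = 101*(-2) = -202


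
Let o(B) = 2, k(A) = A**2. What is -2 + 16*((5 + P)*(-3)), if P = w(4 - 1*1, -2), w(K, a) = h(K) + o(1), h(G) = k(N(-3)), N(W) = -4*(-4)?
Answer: -12626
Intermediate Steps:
N(W) = 16
h(G) = 256 (h(G) = 16**2 = 256)
w(K, a) = 258 (w(K, a) = 256 + 2 = 258)
P = 258
-2 + 16*((5 + P)*(-3)) = -2 + 16*((5 + 258)*(-3)) = -2 + 16*(263*(-3)) = -2 + 16*(-789) = -2 - 12624 = -12626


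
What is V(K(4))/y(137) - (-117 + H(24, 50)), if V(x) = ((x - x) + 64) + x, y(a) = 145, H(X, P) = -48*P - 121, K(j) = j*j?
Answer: 76518/29 ≈ 2638.6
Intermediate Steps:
K(j) = j**2
H(X, P) = -121 - 48*P
V(x) = 64 + x (V(x) = (0 + 64) + x = 64 + x)
V(K(4))/y(137) - (-117 + H(24, 50)) = (64 + 4**2)/145 - (-117 + (-121 - 48*50)) = (64 + 16)*(1/145) - (-117 + (-121 - 2400)) = 80*(1/145) - (-117 - 2521) = 16/29 - 1*(-2638) = 16/29 + 2638 = 76518/29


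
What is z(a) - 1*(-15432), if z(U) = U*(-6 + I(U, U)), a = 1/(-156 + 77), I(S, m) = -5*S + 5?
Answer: 96311186/6241 ≈ 15432.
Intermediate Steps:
I(S, m) = 5 - 5*S
a = -1/79 (a = 1/(-79) = -1/79 ≈ -0.012658)
z(U) = U*(-1 - 5*U) (z(U) = U*(-6 + (5 - 5*U)) = U*(-1 - 5*U))
z(a) - 1*(-15432) = -1*(-1/79)*(1 + 5*(-1/79)) - 1*(-15432) = -1*(-1/79)*(1 - 5/79) + 15432 = -1*(-1/79)*74/79 + 15432 = 74/6241 + 15432 = 96311186/6241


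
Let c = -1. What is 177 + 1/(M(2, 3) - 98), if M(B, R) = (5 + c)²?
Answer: 14513/82 ≈ 176.99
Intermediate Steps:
M(B, R) = 16 (M(B, R) = (5 - 1)² = 4² = 16)
177 + 1/(M(2, 3) - 98) = 177 + 1/(16 - 98) = 177 + 1/(-82) = 177 - 1/82 = 14513/82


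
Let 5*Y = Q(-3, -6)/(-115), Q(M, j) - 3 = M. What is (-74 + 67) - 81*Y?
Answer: -7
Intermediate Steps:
Q(M, j) = 3 + M
Y = 0 (Y = ((3 - 3)/(-115))/5 = (0*(-1/115))/5 = (⅕)*0 = 0)
(-74 + 67) - 81*Y = (-74 + 67) - 81*0 = -7 + 0 = -7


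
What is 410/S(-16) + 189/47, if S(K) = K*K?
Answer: 33827/6016 ≈ 5.6228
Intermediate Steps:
S(K) = K**2
410/S(-16) + 189/47 = 410/((-16)**2) + 189/47 = 410/256 + 189*(1/47) = 410*(1/256) + 189/47 = 205/128 + 189/47 = 33827/6016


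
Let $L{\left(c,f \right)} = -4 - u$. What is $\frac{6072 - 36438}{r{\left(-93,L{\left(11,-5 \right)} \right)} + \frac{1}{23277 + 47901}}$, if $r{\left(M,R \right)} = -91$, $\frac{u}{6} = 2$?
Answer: $\frac{2161391148}{6477197} \approx 333.69$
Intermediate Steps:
$u = 12$ ($u = 6 \cdot 2 = 12$)
$L{\left(c,f \right)} = -16$ ($L{\left(c,f \right)} = -4 - 12 = -16$)
$\frac{6072 - 36438}{r{\left(-93,L{\left(11,-5 \right)} \right)} + \frac{1}{23277 + 47901}} = \frac{6072 - 36438}{-91 + \frac{1}{23277 + 47901}} = - \frac{30366}{-91 + \frac{1}{71178}} = - \frac{30366}{- \frac{6477197}{71178}} = \left(-30366\right) \left(- \frac{71178}{6477197}\right) = \frac{2161391148}{6477197}$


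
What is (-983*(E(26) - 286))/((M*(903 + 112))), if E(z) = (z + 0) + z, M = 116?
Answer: 115011/58870 ≈ 1.9536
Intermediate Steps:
E(z) = 2*z (E(z) = z + z = 2*z)
(-983*(E(26) - 286))/((M*(903 + 112))) = (-983*(2*26 - 286))/((116*(903 + 112))) = (-983*(52 - 286))/((116*1015)) = -983*(-234)/117740 = 230022*(1/117740) = 115011/58870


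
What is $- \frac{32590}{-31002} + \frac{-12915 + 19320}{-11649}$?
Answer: $\frac{30178850}{60190383} \approx 0.50139$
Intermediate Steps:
$- \frac{32590}{-31002} + \frac{-12915 + 19320}{-11649} = \left(-32590\right) \left(- \frac{1}{31002}\right) + 6405 \left(- \frac{1}{11649}\right) = \frac{16295}{15501} - \frac{2135}{3883} = \frac{30178850}{60190383}$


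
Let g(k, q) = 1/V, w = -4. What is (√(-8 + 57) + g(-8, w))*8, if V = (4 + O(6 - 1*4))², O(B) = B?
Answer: 506/9 ≈ 56.222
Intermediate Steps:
V = 36 (V = (4 + (6 - 1*4))² = (4 + (6 - 4))² = (4 + 2)² = 6² = 36)
g(k, q) = 1/36
(√(-8 + 57) + g(-8, w))*8 = (√(-8 + 57) + 1/36)*8 = (√49 + 1/36)*8 = (7 + 1/36)*8 = (253/36)*8 = 506/9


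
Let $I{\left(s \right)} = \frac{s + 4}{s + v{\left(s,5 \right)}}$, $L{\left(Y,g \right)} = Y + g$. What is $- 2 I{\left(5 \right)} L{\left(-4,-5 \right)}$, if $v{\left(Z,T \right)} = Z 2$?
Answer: $\frac{54}{5} \approx 10.8$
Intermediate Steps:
$v{\left(Z,T \right)} = 2 Z$
$I{\left(s \right)} = \frac{4 + s}{3 s}$ ($I{\left(s \right)} = \frac{s + 4}{s + 2 s} = \frac{4 + s}{3 s}$)
$- 2 I{\left(5 \right)} L{\left(-4,-5 \right)} = - 2 \frac{4 + 5}{3 \cdot 5} \left(-4 - 5\right) = - 2 \cdot \frac{1}{3} \cdot \frac{1}{5} \cdot 9 \left(-9\right) = \left(-2\right) \frac{3}{5} \left(-9\right) = \left(- \frac{6}{5}\right) \left(-9\right) = \frac{54}{5}$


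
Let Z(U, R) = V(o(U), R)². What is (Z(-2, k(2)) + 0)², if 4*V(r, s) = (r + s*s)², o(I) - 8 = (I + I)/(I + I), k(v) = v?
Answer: 815730721/256 ≈ 3.1864e+6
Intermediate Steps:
o(I) = 9 (o(I) = 8 + (I + I)/(I + I) = 8 + (2*I)/((2*I)) = 8 + (2*I)*(1/(2*I)) = 8 + 1 = 9)
V(r, s) = (r + s²)²/4 (V(r, s) = (r + s*s)²/4 = (r + s²)²/4)
Z(U, R) = (9 + R²)⁴/16 (Z(U, R) = ((9 + R²)²/4)² = (9 + R²)⁴/16)
(Z(-2, k(2)) + 0)² = ((9 + 2²)⁴/16 + 0)² = ((9 + 4)⁴/16 + 0)² = ((1/16)*13⁴ + 0)² = ((1/16)*28561 + 0)² = (28561/16 + 0)² = (28561/16)² = 815730721/256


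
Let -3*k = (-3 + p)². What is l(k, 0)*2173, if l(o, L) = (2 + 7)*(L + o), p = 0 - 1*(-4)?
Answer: -6519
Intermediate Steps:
p = 4 (p = 0 + 4 = 4)
k = -⅓ (k = -(-3 + 4)²/3 = -⅓*1² = -⅓*1 = -⅓ ≈ -0.33333)
l(o, L) = 9*L + 9*o (l(o, L) = 9*(L + o) = 9*L + 9*o)
l(k, 0)*2173 = (9*0 + 9*(-⅓))*2173 = (0 - 3)*2173 = -3*2173 = -6519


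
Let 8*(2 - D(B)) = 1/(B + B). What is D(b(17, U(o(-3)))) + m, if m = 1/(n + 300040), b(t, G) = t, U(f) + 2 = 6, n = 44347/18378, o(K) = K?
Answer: 2994204449397/1499856815024 ≈ 1.9963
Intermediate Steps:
n = 44347/18378 (n = 44347*(1/18378) = 44347/18378 ≈ 2.4130)
U(f) = 4 (U(f) = -2 + 6 = 4)
D(B) = 2 - 1/(16*B) (D(B) = 2 - 1/(8*(B + B)) = 2 - 1/(2*B)/8 = 2 - 1/(16*B))
m = 18378/5514179467 (m = 1/(44347/18378 + 300040) = 1/(5514179467/18378) = 18378/5514179467 ≈ 3.3329e-6)
D(b(17, U(o(-3)))) + m = (2 - 1/16/17) + 18378/5514179467 = (2 - 1/16*1/17) + 18378/5514179467 = (2 - 1/272) + 18378/5514179467 = 543/272 + 18378/5514179467 = 2994204449397/1499856815024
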